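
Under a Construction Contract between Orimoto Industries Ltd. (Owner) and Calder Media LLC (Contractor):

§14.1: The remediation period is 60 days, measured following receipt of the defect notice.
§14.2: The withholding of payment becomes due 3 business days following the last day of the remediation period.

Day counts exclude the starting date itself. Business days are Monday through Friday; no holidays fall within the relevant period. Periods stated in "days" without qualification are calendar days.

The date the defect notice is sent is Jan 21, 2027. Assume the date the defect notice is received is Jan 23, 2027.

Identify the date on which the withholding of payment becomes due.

Adding 60 calendar days to Jan 23, 2027 gives Mar 24, 2027, which is the last day of the remediation period.
From Wednesday, Mar 24, 2027, 3 business days (Mar 25, Mar 26, Mar 29, skipping weekends) brings us to Monday, Mar 29, 2027, which is the date on which the withholding of payment becomes due.

Mar 29, 2027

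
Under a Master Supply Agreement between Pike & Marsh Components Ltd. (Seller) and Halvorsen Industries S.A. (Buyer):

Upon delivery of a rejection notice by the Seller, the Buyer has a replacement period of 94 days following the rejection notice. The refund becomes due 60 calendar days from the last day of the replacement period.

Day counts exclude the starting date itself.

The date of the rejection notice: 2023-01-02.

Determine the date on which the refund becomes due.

The last day of the replacement period: 2023-01-02 + 94 days = 2023-04-06.
The date on which the refund becomes due: 60 calendar days after 2023-04-06 is 2023-06-05.

2023-06-05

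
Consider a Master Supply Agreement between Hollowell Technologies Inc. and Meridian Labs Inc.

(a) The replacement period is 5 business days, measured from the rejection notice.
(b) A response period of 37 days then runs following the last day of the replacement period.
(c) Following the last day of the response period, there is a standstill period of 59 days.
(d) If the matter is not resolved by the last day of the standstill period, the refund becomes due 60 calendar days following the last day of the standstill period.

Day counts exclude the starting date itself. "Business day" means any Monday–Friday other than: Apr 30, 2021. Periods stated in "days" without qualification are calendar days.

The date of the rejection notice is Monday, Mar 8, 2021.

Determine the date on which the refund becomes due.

Aug 18, 2021

The last day of the replacement period: 5 business days after Monday, Mar 8, 2021, skipping weekends — Mar 9, Mar 10, Mar 11, Mar 12, Mar 15 — lands on Monday, Mar 15, 2021.
Adding 37 calendar days to Mar 15, 2021 gives Apr 21, 2021, which is the last day of the response period.
The last day of the standstill period: 59 calendar days after Apr 21, 2021 is Jun 19, 2021.
Adding 60 calendar days to Jun 19, 2021 gives Aug 18, 2021, which is the date on which the refund becomes due.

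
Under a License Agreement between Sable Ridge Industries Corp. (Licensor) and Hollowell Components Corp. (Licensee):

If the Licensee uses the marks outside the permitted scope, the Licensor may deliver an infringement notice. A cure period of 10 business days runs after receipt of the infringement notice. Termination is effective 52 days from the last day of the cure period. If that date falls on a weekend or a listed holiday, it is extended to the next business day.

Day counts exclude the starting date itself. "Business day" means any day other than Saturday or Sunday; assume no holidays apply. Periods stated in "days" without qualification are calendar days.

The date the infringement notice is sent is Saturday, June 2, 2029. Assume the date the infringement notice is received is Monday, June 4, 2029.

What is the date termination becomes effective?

August 9, 2029

From Monday, June 4, 2029, 10 business days (Jun 5, Jun 6, Jun 7, Jun 8, Jun 11, Jun 12, Jun 13, Jun 14, Jun 15, Jun 18, skipping weekends) brings us to Monday, June 18, 2029, which is the last day of the cure period.
The date termination becomes effective: June 18, 2029 + 52 days = August 9, 2029. August 9, 2029 is a Thursday, so no roll-forward applies.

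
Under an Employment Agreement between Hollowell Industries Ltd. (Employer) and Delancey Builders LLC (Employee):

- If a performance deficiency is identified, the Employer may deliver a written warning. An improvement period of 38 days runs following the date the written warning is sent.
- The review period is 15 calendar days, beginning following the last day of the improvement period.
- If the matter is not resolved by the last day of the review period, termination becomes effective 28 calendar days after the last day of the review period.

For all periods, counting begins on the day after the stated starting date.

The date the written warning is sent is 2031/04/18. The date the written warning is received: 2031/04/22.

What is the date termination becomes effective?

Adding 38 calendar days to 2031/04/18 gives 2031/05/26, which is the last day of the improvement period.
The last day of the review period: 15 calendar days after 2031/05/26 is 2031/06/10.
Adding 28 calendar days to 2031/06/10 gives 2031/07/08, which is the date termination becomes effective.

2031/07/08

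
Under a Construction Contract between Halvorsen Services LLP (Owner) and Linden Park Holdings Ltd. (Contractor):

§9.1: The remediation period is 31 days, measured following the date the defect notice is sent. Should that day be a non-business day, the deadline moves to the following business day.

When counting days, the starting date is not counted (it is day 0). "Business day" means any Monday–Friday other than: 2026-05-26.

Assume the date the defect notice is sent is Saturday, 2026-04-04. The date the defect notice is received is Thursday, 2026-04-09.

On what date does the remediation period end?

2026-05-05

The last day of the remediation period: 2026-04-04 + 31 days = 2026-05-05. 2026-05-05 is a Tuesday and is not a listed holiday, so no roll-forward applies.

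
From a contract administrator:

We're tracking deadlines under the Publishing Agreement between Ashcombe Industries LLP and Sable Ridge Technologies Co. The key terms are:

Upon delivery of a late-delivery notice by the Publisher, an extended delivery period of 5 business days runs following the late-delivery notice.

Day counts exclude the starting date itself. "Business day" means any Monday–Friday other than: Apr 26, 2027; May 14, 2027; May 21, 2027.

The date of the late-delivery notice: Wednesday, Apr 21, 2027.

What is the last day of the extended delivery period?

From Wednesday, Apr 21, 2027, 5 business days (Apr 22, Apr 23, Apr 27, Apr 28, Apr 29, skipping weekends and the listed holiday on Apr 26) brings us to Thursday, Apr 29, 2027, which is the last day of the extended delivery period.

Apr 29, 2027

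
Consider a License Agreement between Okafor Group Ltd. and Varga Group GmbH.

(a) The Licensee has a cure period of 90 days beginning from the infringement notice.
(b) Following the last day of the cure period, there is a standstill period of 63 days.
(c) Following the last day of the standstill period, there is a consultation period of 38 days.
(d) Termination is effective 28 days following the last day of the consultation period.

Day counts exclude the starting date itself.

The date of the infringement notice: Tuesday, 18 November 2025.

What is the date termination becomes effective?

25 June 2026

The last day of the cure period: 90 calendar days after 18 November 2025 is 16 February 2026.
Adding 63 calendar days to 16 February 2026 gives 20 April 2026, which is the last day of the standstill period.
The last day of the consultation period: 38 calendar days after 20 April 2026 is 28 May 2026.
Adding 28 calendar days to 28 May 2026 gives 25 June 2026, which is the date termination becomes effective.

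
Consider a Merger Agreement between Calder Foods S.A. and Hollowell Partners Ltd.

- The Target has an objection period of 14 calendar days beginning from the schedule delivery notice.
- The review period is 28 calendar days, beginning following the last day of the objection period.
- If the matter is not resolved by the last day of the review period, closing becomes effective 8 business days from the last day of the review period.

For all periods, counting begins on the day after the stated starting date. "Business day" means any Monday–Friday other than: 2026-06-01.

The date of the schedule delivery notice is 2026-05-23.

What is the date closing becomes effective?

2026-07-15

The last day of the objection period: 14 calendar days after 2026-05-23 is 2026-06-06.
The last day of the review period: 2026-06-06 + 28 days = 2026-07-04.
From Saturday, 2026-07-04, 8 business days (Jul 6, Jul 7, Jul 8, Jul 9, Jul 10, Jul 13, Jul 14, Jul 15, skipping weekends) brings us to Wednesday, 2026-07-15, which is the date closing becomes effective.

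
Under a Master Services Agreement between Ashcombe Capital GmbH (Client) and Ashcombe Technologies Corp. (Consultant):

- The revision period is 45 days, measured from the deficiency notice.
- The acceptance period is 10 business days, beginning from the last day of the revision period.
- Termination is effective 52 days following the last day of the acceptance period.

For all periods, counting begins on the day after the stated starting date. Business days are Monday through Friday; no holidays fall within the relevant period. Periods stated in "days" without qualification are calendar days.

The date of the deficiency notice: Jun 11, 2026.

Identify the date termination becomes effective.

Sep 28, 2026

Adding 45 calendar days to Jun 11, 2026 gives Jul 26, 2026, which is the last day of the revision period.
The last day of the acceptance period: counting 10 business days from Sunday, Jul 26, 2026 (Jul 27, Jul 28, Jul 29, Jul 30, Jul 31, Aug 3, Aug 4, Aug 5, Aug 6, Aug 7, skipping weekends) reaches Friday, Aug 7, 2026.
The date termination becomes effective: 52 calendar days after Aug 7, 2026 is Sep 28, 2026.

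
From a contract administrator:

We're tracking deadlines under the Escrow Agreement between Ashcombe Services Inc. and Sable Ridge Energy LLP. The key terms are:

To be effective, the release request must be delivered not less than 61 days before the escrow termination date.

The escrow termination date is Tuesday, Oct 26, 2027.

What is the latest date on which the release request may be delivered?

Aug 26, 2027

Counting back 61 calendar days from Oct 26, 2027 gives Aug 26, 2027.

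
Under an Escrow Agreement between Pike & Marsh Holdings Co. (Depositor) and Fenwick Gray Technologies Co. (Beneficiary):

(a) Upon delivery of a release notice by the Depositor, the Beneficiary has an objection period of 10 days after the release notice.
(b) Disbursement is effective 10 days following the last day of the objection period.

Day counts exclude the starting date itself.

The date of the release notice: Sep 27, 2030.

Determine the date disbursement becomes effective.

The last day of the objection period: 10 calendar days after Sep 27, 2030 is Oct 7, 2030.
The date disbursement becomes effective: 10 calendar days after Oct 7, 2030 is Oct 17, 2030.

Oct 17, 2030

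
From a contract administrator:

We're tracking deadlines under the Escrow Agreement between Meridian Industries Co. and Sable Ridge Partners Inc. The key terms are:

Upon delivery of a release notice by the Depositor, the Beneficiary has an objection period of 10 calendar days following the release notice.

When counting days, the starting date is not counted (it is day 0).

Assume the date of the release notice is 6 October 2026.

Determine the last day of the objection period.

16 October 2026

The last day of the objection period: 10 calendar days after 6 October 2026 is 16 October 2026.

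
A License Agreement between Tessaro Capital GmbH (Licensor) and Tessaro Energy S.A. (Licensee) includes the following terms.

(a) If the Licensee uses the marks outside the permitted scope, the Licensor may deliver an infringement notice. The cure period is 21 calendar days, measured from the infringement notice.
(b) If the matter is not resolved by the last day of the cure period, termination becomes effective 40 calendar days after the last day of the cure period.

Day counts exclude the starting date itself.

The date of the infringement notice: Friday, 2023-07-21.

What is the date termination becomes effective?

2023-09-20

Adding 21 calendar days to 2023-07-21 gives 2023-08-11, which is the last day of the cure period.
The date termination becomes effective: 2023-08-11 + 40 days = 2023-09-20.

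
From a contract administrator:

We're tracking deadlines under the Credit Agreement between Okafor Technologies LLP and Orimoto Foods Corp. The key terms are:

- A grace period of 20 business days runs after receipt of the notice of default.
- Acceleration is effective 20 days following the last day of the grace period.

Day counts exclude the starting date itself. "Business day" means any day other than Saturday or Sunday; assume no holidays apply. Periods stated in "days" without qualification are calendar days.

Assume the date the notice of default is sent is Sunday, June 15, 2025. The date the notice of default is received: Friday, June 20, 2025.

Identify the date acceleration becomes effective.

The last day of the grace period: counting 20 business days from Friday, June 20, 2025 (Jun 23, Jun 24, Jun 25, Jun 26, …, Jul 16, Jul 17, Jul 18, skipping weekends) reaches Friday, July 18, 2025.
The date acceleration becomes effective: July 18, 2025 + 20 days = August 7, 2025.

August 7, 2025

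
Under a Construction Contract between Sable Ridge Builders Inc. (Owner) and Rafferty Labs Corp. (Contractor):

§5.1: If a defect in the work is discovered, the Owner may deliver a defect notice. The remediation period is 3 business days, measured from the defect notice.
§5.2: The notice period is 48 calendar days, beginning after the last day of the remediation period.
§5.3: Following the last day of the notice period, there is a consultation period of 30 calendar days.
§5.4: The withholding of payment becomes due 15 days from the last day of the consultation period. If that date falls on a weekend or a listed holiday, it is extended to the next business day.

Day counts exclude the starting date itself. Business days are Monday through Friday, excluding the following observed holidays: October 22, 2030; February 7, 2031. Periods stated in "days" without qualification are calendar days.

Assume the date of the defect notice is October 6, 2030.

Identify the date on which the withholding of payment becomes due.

The last day of the remediation period: counting 3 business days from Sunday, October 6, 2030 (Oct 7, Oct 8, Oct 9, skipping weekends) reaches Wednesday, October 9, 2030.
The last day of the notice period: October 9, 2030 + 48 days = November 26, 2030.
The last day of the consultation period: November 26, 2030 + 30 days = December 26, 2030.
Adding 15 calendar days to December 26, 2030 gives January 10, 2031, which is the date on which the withholding of payment becomes due. January 10, 2031 is a Friday and is not a listed holiday, so no roll-forward applies.

January 10, 2031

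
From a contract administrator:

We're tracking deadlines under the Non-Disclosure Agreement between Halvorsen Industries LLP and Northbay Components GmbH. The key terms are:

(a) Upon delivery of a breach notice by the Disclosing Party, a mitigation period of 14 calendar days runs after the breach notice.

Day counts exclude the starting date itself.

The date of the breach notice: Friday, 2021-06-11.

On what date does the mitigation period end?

The last day of the mitigation period: 14 calendar days after 2021-06-11 is 2021-06-25.

2021-06-25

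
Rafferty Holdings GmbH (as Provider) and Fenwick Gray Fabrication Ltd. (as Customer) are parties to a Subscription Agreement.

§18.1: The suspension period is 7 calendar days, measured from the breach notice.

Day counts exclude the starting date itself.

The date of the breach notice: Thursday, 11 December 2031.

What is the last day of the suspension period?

18 December 2031

The last day of the suspension period: 7 calendar days after 11 December 2031 is 18 December 2031.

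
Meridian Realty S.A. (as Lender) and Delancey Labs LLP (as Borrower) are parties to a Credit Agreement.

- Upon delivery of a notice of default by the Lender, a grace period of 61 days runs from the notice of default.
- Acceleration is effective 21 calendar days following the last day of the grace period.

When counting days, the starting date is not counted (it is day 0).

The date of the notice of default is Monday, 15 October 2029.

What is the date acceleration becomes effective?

The last day of the grace period: 61 calendar days after 15 October 2029 is 15 December 2029.
The date acceleration becomes effective: 15 December 2029 + 21 days = 5 January 2030.

5 January 2030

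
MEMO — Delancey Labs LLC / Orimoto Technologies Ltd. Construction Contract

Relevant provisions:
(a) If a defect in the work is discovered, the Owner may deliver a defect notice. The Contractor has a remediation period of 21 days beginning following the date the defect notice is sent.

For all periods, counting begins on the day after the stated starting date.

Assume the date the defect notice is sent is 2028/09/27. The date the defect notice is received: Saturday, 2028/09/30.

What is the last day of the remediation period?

2028/10/18

The last day of the remediation period: 2028/09/27 + 21 days = 2028/10/18.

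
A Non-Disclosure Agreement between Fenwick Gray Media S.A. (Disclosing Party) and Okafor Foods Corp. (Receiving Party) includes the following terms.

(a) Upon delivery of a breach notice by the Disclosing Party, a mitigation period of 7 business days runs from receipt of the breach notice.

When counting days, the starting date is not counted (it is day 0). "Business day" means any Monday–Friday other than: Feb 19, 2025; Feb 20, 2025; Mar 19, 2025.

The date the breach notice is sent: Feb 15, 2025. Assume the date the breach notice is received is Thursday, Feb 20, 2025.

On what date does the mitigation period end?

From Thursday, Feb 20, 2025, 7 business days (Feb 21, Feb 24, Feb 25, Feb 26, Feb 27, Feb 28, Mar 3, skipping weekends) brings us to Monday, Mar 3, 2025, which is the last day of the mitigation period.

Mar 3, 2025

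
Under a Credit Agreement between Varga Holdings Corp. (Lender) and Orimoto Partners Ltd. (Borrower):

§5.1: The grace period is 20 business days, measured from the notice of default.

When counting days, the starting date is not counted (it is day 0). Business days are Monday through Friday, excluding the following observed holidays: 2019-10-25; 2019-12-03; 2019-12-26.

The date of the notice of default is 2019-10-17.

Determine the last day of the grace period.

2019-11-15

The last day of the grace period: counting 20 business days from Thursday, 2019-10-17 (Oct 18, Oct 21, Oct 22, Oct 23, …, Nov 13, Nov 14, Nov 15, skipping weekends and the listed holiday on Oct 25) reaches Friday, 2019-11-15.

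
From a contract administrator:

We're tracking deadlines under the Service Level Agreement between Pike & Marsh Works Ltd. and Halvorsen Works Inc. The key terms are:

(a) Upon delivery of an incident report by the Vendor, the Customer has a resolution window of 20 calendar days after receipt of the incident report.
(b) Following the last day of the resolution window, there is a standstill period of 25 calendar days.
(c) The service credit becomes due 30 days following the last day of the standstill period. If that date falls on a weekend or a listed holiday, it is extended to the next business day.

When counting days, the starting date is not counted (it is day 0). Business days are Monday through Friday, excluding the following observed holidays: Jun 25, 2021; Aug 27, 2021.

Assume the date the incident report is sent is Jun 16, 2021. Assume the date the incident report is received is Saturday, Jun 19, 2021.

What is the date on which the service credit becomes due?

Sep 2, 2021

The last day of the resolution window: 20 calendar days after Jun 19, 2021 is Jul 9, 2021.
The last day of the standstill period: 25 calendar days after Jul 9, 2021 is Aug 3, 2021.
The date on which the service credit becomes due: Aug 3, 2021 + 30 days = Sep 2, 2021. Sep 2, 2021 is a Thursday and is not a listed holiday, so no roll-forward applies.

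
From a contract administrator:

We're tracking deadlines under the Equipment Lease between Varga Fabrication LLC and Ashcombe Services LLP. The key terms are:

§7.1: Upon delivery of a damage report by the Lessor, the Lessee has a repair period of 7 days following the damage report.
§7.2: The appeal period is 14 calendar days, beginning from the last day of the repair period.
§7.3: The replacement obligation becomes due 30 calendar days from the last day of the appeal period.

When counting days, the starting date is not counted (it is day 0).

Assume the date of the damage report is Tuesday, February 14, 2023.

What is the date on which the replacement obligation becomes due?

April 6, 2023

The last day of the repair period: 7 calendar days after February 14, 2023 is February 21, 2023.
The last day of the appeal period: February 21, 2023 + 14 days = March 7, 2023.
The date on which the replacement obligation becomes due: March 7, 2023 + 30 days = April 6, 2023.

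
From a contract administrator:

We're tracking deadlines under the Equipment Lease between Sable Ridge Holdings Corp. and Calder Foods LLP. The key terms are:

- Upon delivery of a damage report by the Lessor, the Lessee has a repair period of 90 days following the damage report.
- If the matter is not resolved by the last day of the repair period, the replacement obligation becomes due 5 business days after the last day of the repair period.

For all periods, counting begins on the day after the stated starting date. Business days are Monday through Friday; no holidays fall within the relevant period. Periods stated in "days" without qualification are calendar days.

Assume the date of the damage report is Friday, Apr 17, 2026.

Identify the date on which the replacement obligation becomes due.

Jul 23, 2026

The last day of the repair period: Apr 17, 2026 + 90 days = Jul 16, 2026.
From Thursday, Jul 16, 2026, 5 business days (Jul 17, Jul 20, Jul 21, Jul 22, Jul 23, skipping weekends) brings us to Thursday, Jul 23, 2026, which is the date on which the replacement obligation becomes due.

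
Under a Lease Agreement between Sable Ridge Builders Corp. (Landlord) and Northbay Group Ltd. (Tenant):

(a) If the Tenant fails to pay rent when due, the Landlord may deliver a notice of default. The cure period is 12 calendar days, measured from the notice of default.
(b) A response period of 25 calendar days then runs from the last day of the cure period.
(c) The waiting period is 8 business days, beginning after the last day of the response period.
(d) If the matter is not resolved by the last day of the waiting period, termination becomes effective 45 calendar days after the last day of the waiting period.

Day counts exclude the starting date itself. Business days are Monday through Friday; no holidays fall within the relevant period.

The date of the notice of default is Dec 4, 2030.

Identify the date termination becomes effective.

Mar 8, 2031

The last day of the cure period: Dec 4, 2030 + 12 days = Dec 16, 2030.
Adding 25 calendar days to Dec 16, 2030 gives Jan 10, 2031, which is the last day of the response period.
The last day of the waiting period: counting 8 business days from Friday, Jan 10, 2031 (Jan 13, Jan 14, Jan 15, Jan 16, Jan 17, Jan 20, Jan 21, Jan 22, skipping weekends) reaches Wednesday, Jan 22, 2031.
The date termination becomes effective: Jan 22, 2031 + 45 days = Mar 8, 2031.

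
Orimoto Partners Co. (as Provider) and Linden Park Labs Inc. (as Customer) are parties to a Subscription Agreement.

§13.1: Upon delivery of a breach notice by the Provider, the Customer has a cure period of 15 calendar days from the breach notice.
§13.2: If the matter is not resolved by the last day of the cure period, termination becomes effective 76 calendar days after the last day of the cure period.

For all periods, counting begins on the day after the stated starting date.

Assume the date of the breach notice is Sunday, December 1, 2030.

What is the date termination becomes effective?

The last day of the cure period: 15 calendar days after December 1, 2030 is December 16, 2030.
The date termination becomes effective: December 16, 2030 + 76 days = March 2, 2031.

March 2, 2031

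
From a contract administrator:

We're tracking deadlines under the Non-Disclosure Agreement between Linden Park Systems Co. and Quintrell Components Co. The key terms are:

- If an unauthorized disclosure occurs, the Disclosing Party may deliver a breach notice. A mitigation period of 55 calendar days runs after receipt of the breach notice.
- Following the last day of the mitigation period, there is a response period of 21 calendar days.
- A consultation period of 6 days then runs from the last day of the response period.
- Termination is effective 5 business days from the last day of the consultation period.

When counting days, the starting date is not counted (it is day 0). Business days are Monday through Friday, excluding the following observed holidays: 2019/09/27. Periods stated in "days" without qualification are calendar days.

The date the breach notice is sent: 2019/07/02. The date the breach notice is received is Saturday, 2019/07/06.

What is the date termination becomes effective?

2019/10/04

Adding 55 calendar days to 2019/07/06 gives 2019/08/30, which is the last day of the mitigation period.
The last day of the response period: 2019/08/30 + 21 days = 2019/09/20.
Adding 6 calendar days to 2019/09/20 gives 2019/09/26, which is the last day of the consultation period.
From Thursday, 2019/09/26, 5 business days (Sep 30, Oct 1, Oct 2, Oct 3, Oct 4, skipping weekends and the listed holiday on Sep 27) brings us to Friday, 2019/10/04, which is the date termination becomes effective.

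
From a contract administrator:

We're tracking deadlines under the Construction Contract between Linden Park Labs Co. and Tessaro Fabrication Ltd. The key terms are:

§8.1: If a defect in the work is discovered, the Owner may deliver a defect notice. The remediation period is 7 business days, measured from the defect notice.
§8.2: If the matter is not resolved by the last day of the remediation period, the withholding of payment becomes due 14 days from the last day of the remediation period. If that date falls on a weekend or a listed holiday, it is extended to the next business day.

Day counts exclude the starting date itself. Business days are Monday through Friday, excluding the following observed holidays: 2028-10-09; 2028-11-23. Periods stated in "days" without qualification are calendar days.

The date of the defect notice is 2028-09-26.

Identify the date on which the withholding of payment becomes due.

2028-10-19

From Tuesday, 2028-09-26, 7 business days (Sep 27, Sep 28, Sep 29, Oct 2, Oct 3, Oct 4, Oct 5, skipping weekends) brings us to Thursday, 2028-10-05, which is the last day of the remediation period.
The date on which the withholding of payment becomes due: 2028-10-05 + 14 days = 2028-10-19. 2028-10-19 is a Thursday and is not a listed holiday, so no roll-forward applies.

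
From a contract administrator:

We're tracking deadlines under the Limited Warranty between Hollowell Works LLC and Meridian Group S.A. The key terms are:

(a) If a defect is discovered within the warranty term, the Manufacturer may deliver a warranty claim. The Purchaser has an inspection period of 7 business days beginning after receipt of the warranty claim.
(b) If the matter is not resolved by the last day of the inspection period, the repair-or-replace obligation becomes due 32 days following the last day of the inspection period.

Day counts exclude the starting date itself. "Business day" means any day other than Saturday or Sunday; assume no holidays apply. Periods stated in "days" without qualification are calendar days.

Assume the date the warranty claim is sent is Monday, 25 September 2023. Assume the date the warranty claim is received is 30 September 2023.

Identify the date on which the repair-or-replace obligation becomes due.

From Saturday, 30 September 2023, 7 business days (Oct 2, Oct 3, Oct 4, Oct 5, Oct 6, Oct 9, Oct 10, skipping weekends) brings us to Tuesday, 10 October 2023, which is the last day of the inspection period.
Adding 32 calendar days to 10 October 2023 gives 11 November 2023, which is the date on which the repair-or-replace obligation becomes due.

11 November 2023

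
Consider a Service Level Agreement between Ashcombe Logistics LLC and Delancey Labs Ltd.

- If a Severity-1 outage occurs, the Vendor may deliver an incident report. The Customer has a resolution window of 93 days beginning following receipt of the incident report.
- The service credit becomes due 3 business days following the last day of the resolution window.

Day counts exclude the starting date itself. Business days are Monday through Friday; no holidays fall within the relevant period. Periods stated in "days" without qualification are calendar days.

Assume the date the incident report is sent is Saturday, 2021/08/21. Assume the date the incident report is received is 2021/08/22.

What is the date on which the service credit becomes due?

2021/11/26

The last day of the resolution window: 2021/08/22 + 93 days = 2021/11/23.
From Tuesday, 2021/11/23, 3 business days (Nov 24, Nov 25, Nov 26, skipping weekends) brings us to Friday, 2021/11/26, which is the date on which the service credit becomes due.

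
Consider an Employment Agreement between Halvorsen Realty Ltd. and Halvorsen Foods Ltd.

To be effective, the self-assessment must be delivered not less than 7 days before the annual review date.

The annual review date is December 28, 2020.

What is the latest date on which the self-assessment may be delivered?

December 28, 2020 minus 7 days is December 21, 2020.

December 21, 2020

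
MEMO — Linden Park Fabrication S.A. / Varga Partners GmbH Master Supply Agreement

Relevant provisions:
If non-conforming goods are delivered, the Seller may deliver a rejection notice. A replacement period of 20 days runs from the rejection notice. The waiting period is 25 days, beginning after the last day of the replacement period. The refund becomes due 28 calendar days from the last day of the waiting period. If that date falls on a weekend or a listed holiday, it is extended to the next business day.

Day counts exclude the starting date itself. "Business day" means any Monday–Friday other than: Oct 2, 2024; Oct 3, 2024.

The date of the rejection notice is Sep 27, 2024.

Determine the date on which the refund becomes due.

Dec 9, 2024

The last day of the replacement period: Sep 27, 2024 + 20 days = Oct 17, 2024.
The last day of the waiting period: Oct 17, 2024 + 25 days = Nov 11, 2024.
Adding 28 calendar days to Nov 11, 2024 gives Dec 9, 2024, which is the date on which the refund becomes due. Dec 9, 2024 is a Monday and is not a listed holiday, so no roll-forward applies.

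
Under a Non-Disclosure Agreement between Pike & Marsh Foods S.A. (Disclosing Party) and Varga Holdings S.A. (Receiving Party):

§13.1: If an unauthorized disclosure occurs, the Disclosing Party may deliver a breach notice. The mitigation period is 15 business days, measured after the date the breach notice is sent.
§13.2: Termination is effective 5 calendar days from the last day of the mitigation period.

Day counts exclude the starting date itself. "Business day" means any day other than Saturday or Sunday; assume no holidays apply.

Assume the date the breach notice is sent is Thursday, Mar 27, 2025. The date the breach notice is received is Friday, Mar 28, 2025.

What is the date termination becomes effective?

Apr 22, 2025

The last day of the mitigation period: 15 business days after Thursday, Mar 27, 2025, skipping weekends — Mar 28, Mar 31, Apr 1, Apr 2, …, Apr 15, Apr 16, Apr 17 — lands on Thursday, Apr 17, 2025.
Adding 5 calendar days to Apr 17, 2025 gives Apr 22, 2025, which is the date termination becomes effective.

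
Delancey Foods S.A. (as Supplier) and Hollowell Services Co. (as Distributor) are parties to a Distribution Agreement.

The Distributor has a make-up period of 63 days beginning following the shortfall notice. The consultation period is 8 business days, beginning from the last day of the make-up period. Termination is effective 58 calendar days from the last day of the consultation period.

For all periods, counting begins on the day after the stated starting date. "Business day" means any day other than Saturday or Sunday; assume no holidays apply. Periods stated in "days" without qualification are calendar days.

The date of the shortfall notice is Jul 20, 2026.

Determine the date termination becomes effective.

The last day of the make-up period: 63 calendar days after Jul 20, 2026 is Sep 21, 2026.
The last day of the consultation period: 8 business days after Monday, Sep 21, 2026, skipping weekends — Sep 22, Sep 23, Sep 24, Sep 25, Sep 28, Sep 29, Sep 30, Oct 1 — lands on Thursday, Oct 1, 2026.
The date termination becomes effective: Oct 1, 2026 + 58 days = Nov 28, 2026.

Nov 28, 2026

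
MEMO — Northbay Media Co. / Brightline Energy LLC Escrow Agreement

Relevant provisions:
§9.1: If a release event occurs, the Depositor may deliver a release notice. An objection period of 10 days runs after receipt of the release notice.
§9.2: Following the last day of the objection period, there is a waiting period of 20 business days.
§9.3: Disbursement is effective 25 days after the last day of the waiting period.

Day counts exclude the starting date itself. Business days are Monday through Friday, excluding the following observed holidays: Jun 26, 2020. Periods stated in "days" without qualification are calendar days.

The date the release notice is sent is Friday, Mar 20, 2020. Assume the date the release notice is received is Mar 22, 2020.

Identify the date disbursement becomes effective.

May 24, 2020

The last day of the objection period: Mar 22, 2020 + 10 days = Apr 1, 2020.
The last day of the waiting period: counting 20 business days from Wednesday, Apr 1, 2020 (Apr 2, Apr 3, Apr 6, Apr 7, …, Apr 27, Apr 28, Apr 29, skipping weekends) reaches Wednesday, Apr 29, 2020.
Adding 25 calendar days to Apr 29, 2020 gives May 24, 2020, which is the date disbursement becomes effective.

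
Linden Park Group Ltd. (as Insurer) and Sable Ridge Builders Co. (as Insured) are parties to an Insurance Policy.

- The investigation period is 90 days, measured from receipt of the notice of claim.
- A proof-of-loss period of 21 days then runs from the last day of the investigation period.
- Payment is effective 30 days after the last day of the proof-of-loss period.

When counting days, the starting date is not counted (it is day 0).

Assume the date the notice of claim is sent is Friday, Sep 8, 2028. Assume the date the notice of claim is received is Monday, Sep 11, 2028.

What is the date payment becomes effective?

The last day of the investigation period: Sep 11, 2028 + 90 days = Dec 10, 2028.
The last day of the proof-of-loss period: Dec 10, 2028 + 21 days = Dec 31, 2028.
Adding 30 calendar days to Dec 31, 2028 gives Jan 30, 2029, which is the date payment becomes effective.

Jan 30, 2029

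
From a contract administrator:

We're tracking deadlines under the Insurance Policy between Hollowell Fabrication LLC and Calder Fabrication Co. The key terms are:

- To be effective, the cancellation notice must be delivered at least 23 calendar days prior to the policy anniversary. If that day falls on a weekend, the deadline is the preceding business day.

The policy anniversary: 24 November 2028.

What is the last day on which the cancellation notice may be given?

Counting back 23 calendar days from 24 November 2028 gives 1 November 2028. That is a Wednesday, so no adjustment is needed.

1 November 2028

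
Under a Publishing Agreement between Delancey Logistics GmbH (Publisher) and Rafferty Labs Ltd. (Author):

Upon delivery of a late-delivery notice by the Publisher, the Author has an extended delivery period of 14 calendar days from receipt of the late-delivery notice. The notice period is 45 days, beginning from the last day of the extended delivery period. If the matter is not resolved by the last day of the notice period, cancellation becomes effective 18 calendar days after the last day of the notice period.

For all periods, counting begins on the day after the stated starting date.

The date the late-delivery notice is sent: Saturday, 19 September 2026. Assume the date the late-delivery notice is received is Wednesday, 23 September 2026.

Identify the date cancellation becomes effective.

9 December 2026

The last day of the extended delivery period: 14 calendar days after 23 September 2026 is 7 October 2026.
The last day of the notice period: 7 October 2026 + 45 days = 21 November 2026.
The date cancellation becomes effective: 18 calendar days after 21 November 2026 is 9 December 2026.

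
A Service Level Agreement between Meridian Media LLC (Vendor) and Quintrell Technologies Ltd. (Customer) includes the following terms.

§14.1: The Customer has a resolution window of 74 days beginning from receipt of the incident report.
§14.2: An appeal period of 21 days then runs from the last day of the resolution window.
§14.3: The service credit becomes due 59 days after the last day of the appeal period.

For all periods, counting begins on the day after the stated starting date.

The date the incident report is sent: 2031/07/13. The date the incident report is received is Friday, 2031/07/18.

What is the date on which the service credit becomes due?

The last day of the resolution window: 2031/07/18 + 74 days = 2031/09/30.
The last day of the appeal period: 21 calendar days after 2031/09/30 is 2031/10/21.
The date on which the service credit becomes due: 59 calendar days after 2031/10/21 is 2031/12/19.

2031/12/19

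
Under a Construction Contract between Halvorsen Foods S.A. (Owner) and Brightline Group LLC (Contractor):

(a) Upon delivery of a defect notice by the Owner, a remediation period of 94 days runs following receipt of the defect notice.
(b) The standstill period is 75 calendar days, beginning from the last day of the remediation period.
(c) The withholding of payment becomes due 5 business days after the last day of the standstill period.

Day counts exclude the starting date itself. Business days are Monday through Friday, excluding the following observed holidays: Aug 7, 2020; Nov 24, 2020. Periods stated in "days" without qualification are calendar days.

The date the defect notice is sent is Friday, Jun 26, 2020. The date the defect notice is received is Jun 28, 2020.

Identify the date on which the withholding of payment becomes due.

The last day of the remediation period: 94 calendar days after Jun 28, 2020 is Sep 30, 2020.
The last day of the standstill period: Sep 30, 2020 + 75 days = Dec 14, 2020.
From Monday, Dec 14, 2020, 5 business days (Dec 15, Dec 16, Dec 17, Dec 18, Dec 21, skipping weekends) brings us to Monday, Dec 21, 2020, which is the date on which the withholding of payment becomes due.

Dec 21, 2020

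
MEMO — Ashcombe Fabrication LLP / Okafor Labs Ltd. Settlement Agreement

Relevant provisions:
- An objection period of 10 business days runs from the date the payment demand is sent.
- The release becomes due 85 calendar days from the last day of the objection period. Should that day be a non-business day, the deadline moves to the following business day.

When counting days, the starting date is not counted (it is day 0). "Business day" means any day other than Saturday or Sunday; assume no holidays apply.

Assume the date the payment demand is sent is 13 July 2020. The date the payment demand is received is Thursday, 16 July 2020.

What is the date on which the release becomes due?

The last day of the objection period: 10 business days after Monday, 13 July 2020, skipping weekends — Jul 14, Jul 15, Jul 16, Jul 17, Jul 20, Jul 21, Jul 22, Jul 23, Jul 24, Jul 27 — lands on Monday, 27 July 2020.
Adding 85 calendar days to 27 July 2020 gives 20 October 2020, which is the date on which the release becomes due. 20 October 2020 is a Tuesday, so no roll-forward applies.

20 October 2020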